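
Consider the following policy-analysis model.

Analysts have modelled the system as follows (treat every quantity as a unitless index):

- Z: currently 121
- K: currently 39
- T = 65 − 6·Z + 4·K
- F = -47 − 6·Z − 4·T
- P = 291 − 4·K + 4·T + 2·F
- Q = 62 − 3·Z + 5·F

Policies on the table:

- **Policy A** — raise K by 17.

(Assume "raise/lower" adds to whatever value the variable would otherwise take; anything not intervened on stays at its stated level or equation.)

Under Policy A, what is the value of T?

-437

Policy A (K + 17):
  Z = 121
  K = 39 + 17 = 56
  T = 65 − 6·121 + 4·56 = -437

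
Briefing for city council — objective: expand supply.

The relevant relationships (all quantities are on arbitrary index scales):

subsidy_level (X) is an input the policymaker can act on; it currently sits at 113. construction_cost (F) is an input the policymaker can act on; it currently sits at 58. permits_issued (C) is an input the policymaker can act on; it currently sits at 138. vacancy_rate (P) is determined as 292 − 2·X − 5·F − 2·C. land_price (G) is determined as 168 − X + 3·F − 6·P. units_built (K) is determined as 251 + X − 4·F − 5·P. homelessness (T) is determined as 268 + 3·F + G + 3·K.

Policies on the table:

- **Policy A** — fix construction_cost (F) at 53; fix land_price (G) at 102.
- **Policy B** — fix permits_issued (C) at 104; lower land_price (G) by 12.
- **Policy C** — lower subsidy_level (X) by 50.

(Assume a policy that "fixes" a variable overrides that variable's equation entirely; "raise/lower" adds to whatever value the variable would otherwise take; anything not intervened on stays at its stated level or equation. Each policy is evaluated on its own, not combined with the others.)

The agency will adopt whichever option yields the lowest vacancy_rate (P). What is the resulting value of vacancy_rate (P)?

-475

Policy A (F := 53, G := 102):
  X = 113
  F = 53
  C = 138
  P = 292 − 2·113 − 5·53 − 2·138 = -475
Policy B (C := 104, G − 12):
  X = 113
  F = 58
  C = 104
  P = 292 − 2·113 − 5·58 − 2·104 = -432
Policy C (X − 50):
  X = 113 − 50 = 63
  F = 58
  C = 138
  P = 292 − 2·63 − 5·58 − 2·138 = -400
Comparing — Policy A: P=-475, Policy B: P=-432, Policy C: P=-400. Lowest is -475 (Policy A).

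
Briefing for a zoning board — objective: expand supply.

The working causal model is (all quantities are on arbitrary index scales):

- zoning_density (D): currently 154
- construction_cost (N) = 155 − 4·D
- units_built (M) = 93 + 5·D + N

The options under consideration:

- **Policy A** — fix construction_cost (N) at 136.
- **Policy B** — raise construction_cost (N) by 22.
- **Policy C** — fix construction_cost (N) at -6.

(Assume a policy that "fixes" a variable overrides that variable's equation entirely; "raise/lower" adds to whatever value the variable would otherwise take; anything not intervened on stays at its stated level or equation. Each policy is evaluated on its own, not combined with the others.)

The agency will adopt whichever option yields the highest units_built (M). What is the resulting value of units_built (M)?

999

Policy A (N := 136):
  D = 154
  N = 136
  M = 93 + 5·154 + 136 = 999
Policy B (N + 22):
  D = 154
  N = 155 − 4·154 (+22 from intervention) = -439
  M = 93 + 5·154 + (-439) = 424
Policy C (N := -6):
  D = 154
  N = -6
  M = 93 + 5·154 + (-6) = 857
Comparing — Policy A: M=999, Policy B: M=424, Policy C: M=857. Highest is 999 (Policy A).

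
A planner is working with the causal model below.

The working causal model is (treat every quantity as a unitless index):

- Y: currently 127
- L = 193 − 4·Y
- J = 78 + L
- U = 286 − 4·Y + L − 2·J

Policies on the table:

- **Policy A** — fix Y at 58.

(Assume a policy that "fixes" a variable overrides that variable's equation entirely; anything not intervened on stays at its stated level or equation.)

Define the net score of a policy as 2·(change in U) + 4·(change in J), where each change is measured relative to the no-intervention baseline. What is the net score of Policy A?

Baseline:
  Y = 127
  L = 193 − 4·127 = -315
  J = 78 + (-315) = -237
  U = 286 − 4·127 + (-315) − 2·(-237) = -63
Policy A (Y := 58):
  Y = 58
  L = 193 − 4·58 = -39
  J = 78 + (-39) = 39
  U = 286 − 4·58 + (-39) − 2·39 = -63
ΔU = -63 − (-63) = 0; ΔJ = 39 − (-237) = 276
Score = 2·0 + 4·276 = 1104

1104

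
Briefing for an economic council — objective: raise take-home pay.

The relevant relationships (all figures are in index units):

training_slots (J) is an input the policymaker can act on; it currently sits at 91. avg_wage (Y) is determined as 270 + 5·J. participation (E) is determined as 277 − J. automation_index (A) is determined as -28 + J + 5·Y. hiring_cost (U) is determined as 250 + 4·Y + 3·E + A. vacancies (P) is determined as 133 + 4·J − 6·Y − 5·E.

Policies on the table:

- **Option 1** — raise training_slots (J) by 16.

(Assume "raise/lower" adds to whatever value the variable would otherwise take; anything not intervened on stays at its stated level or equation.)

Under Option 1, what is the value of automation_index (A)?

4104

Option 1 (J + 16):
  J = 91 + 16 = 107
  Y = 270 + 5·107 = 805
  A = -28 + 107 + 5·805 = 4104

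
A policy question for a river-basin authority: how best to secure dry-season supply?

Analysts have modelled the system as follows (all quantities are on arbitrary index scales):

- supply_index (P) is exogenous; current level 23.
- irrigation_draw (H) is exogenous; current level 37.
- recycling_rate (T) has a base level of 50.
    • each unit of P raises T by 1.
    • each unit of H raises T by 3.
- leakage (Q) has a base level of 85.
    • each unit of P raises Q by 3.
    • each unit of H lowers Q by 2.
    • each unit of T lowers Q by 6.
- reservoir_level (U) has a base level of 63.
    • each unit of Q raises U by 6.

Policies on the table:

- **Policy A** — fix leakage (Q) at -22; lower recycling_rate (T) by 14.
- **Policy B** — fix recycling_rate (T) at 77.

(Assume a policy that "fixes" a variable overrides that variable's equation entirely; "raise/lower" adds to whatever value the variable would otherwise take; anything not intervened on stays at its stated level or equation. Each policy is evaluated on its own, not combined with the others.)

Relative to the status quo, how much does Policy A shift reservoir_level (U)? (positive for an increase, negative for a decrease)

Baseline:
  P = 23
  H = 37
  T = 50 + 23 + 3·37 = 184
  Q = 85 + 3·23 − 2·37 − 6·184 = -1024
  U = 63 + 6·(-1024) = -6081
Policy A (Q := -22, T − 14):
  P = 23
  H = 37
  T = 50 + 23 + 3·37 (−14 from intervention) = 170
  Q = -22
  U = 63 + 6·(-22) = -69
Change in U: -69 − (-6081) = 6012

6012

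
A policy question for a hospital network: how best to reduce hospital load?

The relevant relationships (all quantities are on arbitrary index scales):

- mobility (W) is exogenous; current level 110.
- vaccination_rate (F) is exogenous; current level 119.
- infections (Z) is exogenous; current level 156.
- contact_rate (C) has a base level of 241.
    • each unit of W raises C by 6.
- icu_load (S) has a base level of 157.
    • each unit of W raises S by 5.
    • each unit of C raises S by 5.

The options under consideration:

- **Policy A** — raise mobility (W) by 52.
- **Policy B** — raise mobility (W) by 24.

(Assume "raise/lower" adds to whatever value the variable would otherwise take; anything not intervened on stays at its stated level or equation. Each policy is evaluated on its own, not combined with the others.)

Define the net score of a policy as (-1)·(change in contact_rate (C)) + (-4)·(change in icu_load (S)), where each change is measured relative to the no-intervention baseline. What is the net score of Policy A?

Baseline:
  W = 110
  C = 241 + 6·110 = 901
  S = 157 + 5·110 + 5·901 = 5212
Policy A (W + 52):
  W = 110 + 52 = 162
  C = 241 + 6·162 = 1213
  S = 157 + 5·162 + 5·1213 = 7032
ΔC = 1213 − 901 = 312; ΔS = 7032 − 5212 = 1820
Score = (-1)·312 + (-4)·1820 = -7592

-7592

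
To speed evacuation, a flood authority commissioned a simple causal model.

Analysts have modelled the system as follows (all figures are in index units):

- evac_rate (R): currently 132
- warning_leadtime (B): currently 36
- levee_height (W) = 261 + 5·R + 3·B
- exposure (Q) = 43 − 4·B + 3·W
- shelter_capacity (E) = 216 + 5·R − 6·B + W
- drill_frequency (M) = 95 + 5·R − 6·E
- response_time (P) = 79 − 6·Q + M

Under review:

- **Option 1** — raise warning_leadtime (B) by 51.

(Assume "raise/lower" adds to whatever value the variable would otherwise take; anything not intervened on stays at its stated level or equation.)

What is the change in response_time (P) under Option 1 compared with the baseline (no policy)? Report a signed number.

Baseline:
  R = 132
  B = 36
  W = 261 + 5·132 + 3·36 = 1029
  Q = 43 − 4·36 + 3·1029 = 2986
  E = 216 + 5·132 − 6·36 + 1029 = 1689
  M = 95 + 5·132 − 6·1689 = -9379
  P = 79 − 6·2986 + (-9379) = -27216
Option 1 (B + 51):
  R = 132
  B = 36 + 51 = 87
  W = 261 + 5·132 + 3·87 = 1182
  Q = 43 − 4·87 + 3·1182 = 3241
  E = 216 + 5·132 − 6·87 + 1182 = 1536
  M = 95 + 5·132 − 6·1536 = -8461
  P = 79 − 6·3241 + (-8461) = -27828
Change in P: -27828 − (-27216) = -612

-612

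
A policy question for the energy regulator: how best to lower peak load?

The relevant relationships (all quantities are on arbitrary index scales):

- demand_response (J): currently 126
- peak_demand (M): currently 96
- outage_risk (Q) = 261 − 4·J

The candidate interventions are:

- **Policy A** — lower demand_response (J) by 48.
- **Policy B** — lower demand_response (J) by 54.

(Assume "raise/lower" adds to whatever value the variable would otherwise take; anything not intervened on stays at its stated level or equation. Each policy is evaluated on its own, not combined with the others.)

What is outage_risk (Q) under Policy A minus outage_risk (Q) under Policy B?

Policy A (J − 48):
  J = 126 − 48 = 78
  Q = 261 − 4·78 = -51
Policy B (J − 54):
  J = 126 − 54 = 72
  Q = 261 − 4·72 = -27
Q: -51 − (-27) = -24

-24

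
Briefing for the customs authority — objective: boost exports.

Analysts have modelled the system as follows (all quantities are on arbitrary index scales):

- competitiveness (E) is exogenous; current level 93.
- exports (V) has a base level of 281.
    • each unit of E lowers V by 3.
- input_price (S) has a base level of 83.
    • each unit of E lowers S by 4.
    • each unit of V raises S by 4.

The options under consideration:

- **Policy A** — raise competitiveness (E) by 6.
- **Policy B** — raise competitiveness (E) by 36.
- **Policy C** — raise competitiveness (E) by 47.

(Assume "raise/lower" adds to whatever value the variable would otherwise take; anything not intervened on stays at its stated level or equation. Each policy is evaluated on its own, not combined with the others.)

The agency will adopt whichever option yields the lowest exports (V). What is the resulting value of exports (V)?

Policy A (E + 6):
  E = 93 + 6 = 99
  V = 281 − 3·99 = -16
Policy B (E + 36):
  E = 93 + 36 = 129
  V = 281 − 3·129 = -106
Policy C (E + 47):
  E = 93 + 47 = 140
  V = 281 − 3·140 = -139
Comparing — Policy A: V=-16, Policy B: V=-106, Policy C: V=-139. Lowest is -139 (Policy C).

-139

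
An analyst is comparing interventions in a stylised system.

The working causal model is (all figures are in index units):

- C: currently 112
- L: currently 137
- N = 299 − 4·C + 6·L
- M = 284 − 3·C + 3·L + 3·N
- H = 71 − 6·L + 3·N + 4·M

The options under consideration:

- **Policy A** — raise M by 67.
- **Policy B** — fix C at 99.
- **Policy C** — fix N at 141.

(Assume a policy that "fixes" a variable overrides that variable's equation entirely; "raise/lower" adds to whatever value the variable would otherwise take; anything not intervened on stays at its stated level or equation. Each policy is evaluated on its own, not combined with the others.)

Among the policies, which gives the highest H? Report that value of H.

Policy A (M + 67):
  C = 112
  L = 137
  N = 299 − 4·112 + 6·137 = 673
  M = 284 − 3·112 + 3·137 + 3·673 (+67 from intervention) = 2445
  H = 71 − 6·137 + 3·673 + 4·2445 = 11048
Policy B (C := 99):
  C = 99
  L = 137
  N = 299 − 4·99 + 6·137 = 725
  M = 284 − 3·99 + 3·137 + 3·725 = 2573
  H = 71 − 6·137 + 3·725 + 4·2573 = 11716
Policy C (N := 141):
  C = 112
  L = 137
  N = 141
  M = 284 − 3·112 + 3·137 + 3·141 = 782
  H = 71 − 6·137 + 3·141 + 4·782 = 2800
Comparing — Policy A: H=11048, Policy B: H=11716, Policy C: H=2800. Highest is 11716 (Policy B).

11716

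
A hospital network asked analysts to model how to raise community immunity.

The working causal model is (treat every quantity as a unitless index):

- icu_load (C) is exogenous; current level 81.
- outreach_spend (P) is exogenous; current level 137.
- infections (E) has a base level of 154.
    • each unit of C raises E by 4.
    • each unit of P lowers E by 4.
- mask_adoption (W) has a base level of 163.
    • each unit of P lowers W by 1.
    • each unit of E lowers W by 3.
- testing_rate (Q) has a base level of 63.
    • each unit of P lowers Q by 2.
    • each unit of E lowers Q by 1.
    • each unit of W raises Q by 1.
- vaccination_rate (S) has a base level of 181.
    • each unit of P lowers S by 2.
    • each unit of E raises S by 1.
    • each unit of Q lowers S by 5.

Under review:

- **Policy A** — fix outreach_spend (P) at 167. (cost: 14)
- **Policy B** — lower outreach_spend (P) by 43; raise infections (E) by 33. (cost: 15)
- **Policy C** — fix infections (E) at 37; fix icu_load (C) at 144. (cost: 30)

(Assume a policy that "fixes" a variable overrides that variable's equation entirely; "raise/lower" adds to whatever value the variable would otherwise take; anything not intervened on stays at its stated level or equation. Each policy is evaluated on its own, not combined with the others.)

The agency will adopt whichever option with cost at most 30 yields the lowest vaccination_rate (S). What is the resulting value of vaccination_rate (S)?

Policy A (P := 167):
  C = 81
  P = 167
  E = 154 + 4·81 − 4·167 = -190
  W = 163 − 167 − 3·(-190) = 566
  Q = 63 − 2·167 − (-190) + 566 = 485
  S = 181 − 2·167 + (-190) − 5·485 = -2768
Policy B (P − 43, E + 33):
  C = 81
  P = 137 − 43 = 94
  E = 154 + 4·81 − 4·94 (+33 from intervention) = 135
  W = 163 − 94 − 3·135 = -336
  Q = 63 − 2·94 − 135 + (-336) = -596
  S = 181 − 2·94 + 135 − 5·(-596) = 3108
Policy C (E := 37, C := 144):
  C = 144
  P = 137
  E = 37
  W = 163 − 137 − 3·37 = -85
  Q = 63 − 2·137 − 37 + (-85) = -333
  S = 181 − 2·137 + 37 − 5·(-333) = 1609
Comparing — Policy A: S=-2768, Policy B: S=3108, Policy C: S=1609. Lowest is -2768 (Policy A).

-2768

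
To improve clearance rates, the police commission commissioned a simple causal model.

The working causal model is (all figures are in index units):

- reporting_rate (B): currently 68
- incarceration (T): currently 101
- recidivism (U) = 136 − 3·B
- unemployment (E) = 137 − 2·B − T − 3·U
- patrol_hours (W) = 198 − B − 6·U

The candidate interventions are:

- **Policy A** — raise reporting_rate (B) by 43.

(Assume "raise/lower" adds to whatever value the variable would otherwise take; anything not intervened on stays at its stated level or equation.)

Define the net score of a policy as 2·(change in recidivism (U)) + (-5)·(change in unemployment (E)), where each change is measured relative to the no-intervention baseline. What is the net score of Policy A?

-1763

Baseline:
  B = 68
  T = 101
  U = 136 − 3·68 = -68
  E = 137 − 2·68 − 101 − 3·(-68) = 104
Policy A (B + 43):
  B = 68 + 43 = 111
  T = 101
  U = 136 − 3·111 = -197
  E = 137 − 2·111 − 101 − 3·(-197) = 405
ΔU = -197 − (-68) = -129; ΔE = 405 − 104 = 301
Score = 2·(-129) + (-5)·301 = -1763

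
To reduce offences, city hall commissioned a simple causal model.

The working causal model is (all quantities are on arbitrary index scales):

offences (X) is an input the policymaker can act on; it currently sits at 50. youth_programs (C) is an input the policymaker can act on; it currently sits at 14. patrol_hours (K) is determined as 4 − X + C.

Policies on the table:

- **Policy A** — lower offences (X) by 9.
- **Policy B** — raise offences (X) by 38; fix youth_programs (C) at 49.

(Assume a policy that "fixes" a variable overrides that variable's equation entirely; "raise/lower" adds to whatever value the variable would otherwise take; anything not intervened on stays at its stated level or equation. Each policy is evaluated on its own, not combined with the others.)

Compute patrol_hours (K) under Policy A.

-23

Policy A (X − 9):
  X = 50 − 9 = 41
  C = 14
  K = 4 − 41 + 14 = -23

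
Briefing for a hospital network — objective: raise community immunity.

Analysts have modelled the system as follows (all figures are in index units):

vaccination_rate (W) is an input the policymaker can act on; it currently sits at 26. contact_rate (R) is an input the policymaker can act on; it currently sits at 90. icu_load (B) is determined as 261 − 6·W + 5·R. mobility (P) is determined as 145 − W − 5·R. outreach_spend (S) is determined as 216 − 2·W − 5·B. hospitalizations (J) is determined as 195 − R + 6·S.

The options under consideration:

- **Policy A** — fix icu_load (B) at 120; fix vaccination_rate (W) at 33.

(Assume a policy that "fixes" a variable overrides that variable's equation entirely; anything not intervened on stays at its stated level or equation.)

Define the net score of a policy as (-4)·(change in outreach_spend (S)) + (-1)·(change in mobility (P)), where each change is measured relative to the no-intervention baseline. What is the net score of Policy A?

-8637

Baseline:
  W = 26
  R = 90
  B = 261 − 6·26 + 5·90 = 555
  P = 145 − 26 − 5·90 = -331
  S = 216 − 2·26 − 5·555 = -2611
Policy A (B := 120, W := 33):
  W = 33
  R = 90
  B = 120
  P = 145 − 33 − 5·90 = -338
  S = 216 − 2·33 − 5·120 = -450
ΔS = -450 − (-2611) = 2161; ΔP = -338 − (-331) = -7
Score = (-4)·2161 + (-1)·(-7) = -8637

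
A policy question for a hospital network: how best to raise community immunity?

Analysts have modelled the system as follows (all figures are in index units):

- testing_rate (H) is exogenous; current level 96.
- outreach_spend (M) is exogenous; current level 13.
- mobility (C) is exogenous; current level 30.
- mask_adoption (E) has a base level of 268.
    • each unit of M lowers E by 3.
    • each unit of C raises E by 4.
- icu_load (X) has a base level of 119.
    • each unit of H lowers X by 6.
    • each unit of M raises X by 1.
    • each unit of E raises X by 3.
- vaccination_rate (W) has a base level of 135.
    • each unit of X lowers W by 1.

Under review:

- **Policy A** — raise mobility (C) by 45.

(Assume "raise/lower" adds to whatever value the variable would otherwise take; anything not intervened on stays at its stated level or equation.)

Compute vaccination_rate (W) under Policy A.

-1008

Policy A (C + 45):
  H = 96
  M = 13
  C = 30 + 45 = 75
  E = 268 − 3·13 + 4·75 = 529
  X = 119 − 6·96 + 13 + 3·529 = 1143
  W = 135 − 1143 = -1008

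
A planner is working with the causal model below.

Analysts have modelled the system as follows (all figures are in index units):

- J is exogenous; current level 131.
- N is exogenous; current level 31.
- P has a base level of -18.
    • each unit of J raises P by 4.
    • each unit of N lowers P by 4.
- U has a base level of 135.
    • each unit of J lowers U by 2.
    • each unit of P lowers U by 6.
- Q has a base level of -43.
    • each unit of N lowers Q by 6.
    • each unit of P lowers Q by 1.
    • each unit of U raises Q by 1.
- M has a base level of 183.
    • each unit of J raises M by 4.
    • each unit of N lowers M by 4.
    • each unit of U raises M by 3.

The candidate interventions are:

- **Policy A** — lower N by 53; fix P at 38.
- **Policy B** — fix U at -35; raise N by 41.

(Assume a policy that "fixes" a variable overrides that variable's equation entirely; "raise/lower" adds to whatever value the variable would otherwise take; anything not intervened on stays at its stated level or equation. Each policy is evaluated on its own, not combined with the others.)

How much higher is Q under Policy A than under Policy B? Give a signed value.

Policy A (N − 53, P := 38):
  J = 131
  N = 31 − 53 = -22
  P = 38
  U = 135 − 2·131 − 6·38 = -355
  Q = -43 − 6·(-22) − 38 + (-355) = -304
Policy B (U := -35, N + 41):
  J = 131
  N = 31 + 41 = 72
  P = -18 + 4·131 − 4·72 = 218
  U = -35
  Q = -43 − 6·72 − 218 + (-35) = -728
Q: -304 − (-728) = 424

424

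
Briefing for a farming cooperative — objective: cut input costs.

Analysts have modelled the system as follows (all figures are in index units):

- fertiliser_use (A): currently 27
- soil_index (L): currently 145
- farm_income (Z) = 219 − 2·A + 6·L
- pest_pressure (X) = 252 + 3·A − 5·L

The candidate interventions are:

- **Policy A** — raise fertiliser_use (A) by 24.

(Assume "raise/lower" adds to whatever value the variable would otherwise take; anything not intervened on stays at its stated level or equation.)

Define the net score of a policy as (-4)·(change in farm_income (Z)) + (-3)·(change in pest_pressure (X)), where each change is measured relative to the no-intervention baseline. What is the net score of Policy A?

Baseline:
  A = 27
  L = 145
  Z = 219 − 2·27 + 6·145 = 1035
  X = 252 + 3·27 − 5·145 = -392
Policy A (A + 24):
  A = 27 + 24 = 51
  L = 145
  Z = 219 − 2·51 + 6·145 = 987
  X = 252 + 3·51 − 5·145 = -320
ΔZ = 987 − 1035 = -48; ΔX = -320 − (-392) = 72
Score = (-4)·(-48) + (-3)·72 = -24

-24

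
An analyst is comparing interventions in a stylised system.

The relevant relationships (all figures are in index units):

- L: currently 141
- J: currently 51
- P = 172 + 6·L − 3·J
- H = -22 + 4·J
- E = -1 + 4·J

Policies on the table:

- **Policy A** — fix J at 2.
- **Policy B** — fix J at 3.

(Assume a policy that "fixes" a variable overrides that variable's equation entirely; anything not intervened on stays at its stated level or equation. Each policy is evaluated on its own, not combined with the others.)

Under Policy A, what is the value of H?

Policy A (J := 2):
  J = 2
  H = -22 + 4·2 = -14

-14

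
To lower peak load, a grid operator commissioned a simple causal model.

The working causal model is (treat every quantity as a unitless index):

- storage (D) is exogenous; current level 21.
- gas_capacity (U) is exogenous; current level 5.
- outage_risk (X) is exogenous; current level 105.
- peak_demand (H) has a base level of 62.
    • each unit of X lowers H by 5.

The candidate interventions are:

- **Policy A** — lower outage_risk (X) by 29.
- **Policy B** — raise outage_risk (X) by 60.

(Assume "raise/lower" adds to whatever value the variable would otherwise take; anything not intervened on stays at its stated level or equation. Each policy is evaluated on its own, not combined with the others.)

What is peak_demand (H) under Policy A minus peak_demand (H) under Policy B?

Policy A (X − 29):
  X = 105 − 29 = 76
  H = 62 − 5·76 = -318
Policy B (X + 60):
  X = 105 + 60 = 165
  H = 62 − 5·165 = -763
H: -318 − (-763) = 445

445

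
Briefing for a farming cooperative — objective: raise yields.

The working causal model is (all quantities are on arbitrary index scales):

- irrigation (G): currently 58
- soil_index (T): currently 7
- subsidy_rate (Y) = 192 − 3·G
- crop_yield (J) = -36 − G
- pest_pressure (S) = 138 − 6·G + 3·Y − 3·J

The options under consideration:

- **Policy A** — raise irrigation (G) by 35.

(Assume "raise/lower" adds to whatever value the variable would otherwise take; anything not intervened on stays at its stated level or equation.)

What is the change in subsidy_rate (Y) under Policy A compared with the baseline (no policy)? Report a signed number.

Baseline:
  G = 58
  Y = 192 − 3·58 = 18
Policy A (G + 35):
  G = 58 + 35 = 93
  Y = 192 − 3·93 = -87
Change in Y: -87 − 18 = -105

-105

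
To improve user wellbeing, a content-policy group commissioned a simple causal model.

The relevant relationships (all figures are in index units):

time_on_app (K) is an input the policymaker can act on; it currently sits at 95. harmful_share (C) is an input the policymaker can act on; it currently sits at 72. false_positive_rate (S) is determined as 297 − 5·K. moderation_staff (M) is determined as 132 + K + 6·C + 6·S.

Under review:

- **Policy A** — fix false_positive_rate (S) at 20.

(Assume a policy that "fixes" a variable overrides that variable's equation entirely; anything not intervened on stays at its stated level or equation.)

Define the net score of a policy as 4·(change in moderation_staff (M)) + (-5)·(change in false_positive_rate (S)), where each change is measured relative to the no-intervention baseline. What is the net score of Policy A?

Baseline:
  K = 95
  C = 72
  S = 297 − 5·95 = -178
  M = 132 + 95 + 6·72 + 6·(-178) = -409
Policy A (S := 20):
  K = 95
  C = 72
  S = 20
  M = 132 + 95 + 6·72 + 6·20 = 779
ΔM = 779 − (-409) = 1188; ΔS = 20 − (-178) = 198
Score = 4·1188 + (-5)·198 = 3762

3762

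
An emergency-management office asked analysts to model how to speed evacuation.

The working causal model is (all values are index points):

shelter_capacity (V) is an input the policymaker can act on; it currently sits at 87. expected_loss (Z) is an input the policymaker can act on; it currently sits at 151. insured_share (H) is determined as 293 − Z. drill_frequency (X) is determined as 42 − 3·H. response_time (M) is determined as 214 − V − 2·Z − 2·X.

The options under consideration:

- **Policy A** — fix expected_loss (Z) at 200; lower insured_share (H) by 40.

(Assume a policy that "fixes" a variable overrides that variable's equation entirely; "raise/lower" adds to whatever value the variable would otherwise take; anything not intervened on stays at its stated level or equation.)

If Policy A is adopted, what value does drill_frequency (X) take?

-117

Policy A (Z := 200, H − 40):
  Z = 200
  H = 293 − 200 (−40 from intervention) = 53
  X = 42 − 3·53 = -117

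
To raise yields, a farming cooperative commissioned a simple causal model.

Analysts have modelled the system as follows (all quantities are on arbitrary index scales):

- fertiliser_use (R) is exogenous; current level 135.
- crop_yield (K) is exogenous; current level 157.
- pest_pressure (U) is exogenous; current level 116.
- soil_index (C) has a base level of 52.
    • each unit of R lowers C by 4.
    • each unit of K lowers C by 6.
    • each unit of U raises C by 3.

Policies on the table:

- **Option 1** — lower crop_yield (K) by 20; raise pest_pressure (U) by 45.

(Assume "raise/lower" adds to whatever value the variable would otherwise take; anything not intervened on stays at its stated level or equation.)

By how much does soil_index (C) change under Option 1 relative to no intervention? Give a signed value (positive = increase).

255

Baseline:
  R = 135
  K = 157
  U = 116
  C = 52 − 4·135 − 6·157 + 3·116 = -1082
Option 1 (K − 20, U + 45):
  R = 135
  K = 157 − 20 = 137
  U = 116 + 45 = 161
  C = 52 − 4·135 − 6·137 + 3·161 = -827
Change in C: -827 − (-1082) = 255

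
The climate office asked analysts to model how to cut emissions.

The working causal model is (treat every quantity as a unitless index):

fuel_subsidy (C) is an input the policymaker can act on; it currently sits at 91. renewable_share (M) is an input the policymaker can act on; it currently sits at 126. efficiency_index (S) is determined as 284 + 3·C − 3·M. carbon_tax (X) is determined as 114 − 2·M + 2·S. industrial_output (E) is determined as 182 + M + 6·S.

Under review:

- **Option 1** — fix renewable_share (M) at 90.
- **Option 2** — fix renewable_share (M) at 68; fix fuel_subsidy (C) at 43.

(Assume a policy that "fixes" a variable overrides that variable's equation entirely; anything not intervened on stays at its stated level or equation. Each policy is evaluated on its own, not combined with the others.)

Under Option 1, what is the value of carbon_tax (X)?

508

Option 1 (M := 90):
  C = 91
  M = 90
  S = 284 + 3·91 − 3·90 = 287
  X = 114 − 2·90 + 2·287 = 508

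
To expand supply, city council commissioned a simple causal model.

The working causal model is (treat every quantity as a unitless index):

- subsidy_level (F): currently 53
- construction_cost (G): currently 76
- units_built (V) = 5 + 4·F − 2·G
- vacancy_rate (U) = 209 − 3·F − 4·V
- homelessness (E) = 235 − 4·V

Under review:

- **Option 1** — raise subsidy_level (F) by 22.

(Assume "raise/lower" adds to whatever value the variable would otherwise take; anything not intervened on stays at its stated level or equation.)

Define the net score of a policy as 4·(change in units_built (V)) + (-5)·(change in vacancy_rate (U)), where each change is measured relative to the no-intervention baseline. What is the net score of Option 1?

2442

Baseline:
  F = 53
  G = 76
  V = 5 + 4·53 − 2·76 = 65
  U = 209 − 3·53 − 4·65 = -210
Option 1 (F + 22):
  F = 53 + 22 = 75
  G = 76
  V = 5 + 4·75 − 2·76 = 153
  U = 209 − 3·75 − 4·153 = -628
ΔV = 153 − 65 = 88; ΔU = -628 − (-210) = -418
Score = 4·88 + (-5)·(-418) = 2442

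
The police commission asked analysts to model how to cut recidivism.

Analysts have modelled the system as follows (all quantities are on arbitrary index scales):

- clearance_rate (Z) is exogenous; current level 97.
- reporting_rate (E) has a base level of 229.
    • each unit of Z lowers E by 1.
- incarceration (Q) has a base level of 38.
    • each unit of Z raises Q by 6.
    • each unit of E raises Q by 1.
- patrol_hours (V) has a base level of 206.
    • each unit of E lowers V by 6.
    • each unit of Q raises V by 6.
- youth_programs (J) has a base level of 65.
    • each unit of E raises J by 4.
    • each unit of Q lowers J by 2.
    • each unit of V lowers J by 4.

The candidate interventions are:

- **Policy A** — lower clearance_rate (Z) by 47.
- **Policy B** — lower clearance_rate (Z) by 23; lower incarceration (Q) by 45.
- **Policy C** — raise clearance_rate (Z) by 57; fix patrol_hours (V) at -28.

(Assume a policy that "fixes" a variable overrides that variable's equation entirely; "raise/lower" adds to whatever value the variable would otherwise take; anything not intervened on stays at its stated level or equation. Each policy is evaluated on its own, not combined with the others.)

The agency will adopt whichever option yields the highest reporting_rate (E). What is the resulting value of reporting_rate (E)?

Policy A (Z − 47):
  Z = 97 − 47 = 50
  E = 229 − 50 = 179
Policy B (Z − 23, Q − 45):
  Z = 97 − 23 = 74
  E = 229 − 74 = 155
Policy C (Z + 57, V := -28):
  Z = 97 + 57 = 154
  E = 229 − 154 = 75
Comparing — Policy A: E=179, Policy B: E=155, Policy C: E=75. Highest is 179 (Policy A).

179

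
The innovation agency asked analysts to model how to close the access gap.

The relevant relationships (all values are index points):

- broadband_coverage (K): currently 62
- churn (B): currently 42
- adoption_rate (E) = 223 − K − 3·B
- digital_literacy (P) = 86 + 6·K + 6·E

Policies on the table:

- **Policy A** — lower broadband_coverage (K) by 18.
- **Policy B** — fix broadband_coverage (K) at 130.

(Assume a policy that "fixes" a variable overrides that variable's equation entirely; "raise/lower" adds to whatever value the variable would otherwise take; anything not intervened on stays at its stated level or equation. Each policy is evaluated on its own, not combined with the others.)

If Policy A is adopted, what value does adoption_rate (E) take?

53

Policy A (K − 18):
  K = 62 − 18 = 44
  B = 42
  E = 223 − 44 − 3·42 = 53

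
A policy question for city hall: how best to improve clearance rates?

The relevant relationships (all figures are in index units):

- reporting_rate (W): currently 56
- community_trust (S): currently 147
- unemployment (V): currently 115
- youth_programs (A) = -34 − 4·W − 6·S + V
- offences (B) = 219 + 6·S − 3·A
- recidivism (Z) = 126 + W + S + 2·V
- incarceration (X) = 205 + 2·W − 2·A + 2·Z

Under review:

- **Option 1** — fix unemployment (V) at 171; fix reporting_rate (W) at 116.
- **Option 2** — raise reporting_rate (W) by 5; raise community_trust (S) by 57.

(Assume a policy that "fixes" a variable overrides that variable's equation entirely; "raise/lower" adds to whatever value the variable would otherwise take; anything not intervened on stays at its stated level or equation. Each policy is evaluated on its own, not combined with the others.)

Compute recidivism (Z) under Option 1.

Option 1 (V := 171, W := 116):
  W = 116
  S = 147
  V = 171
  Z = 126 + 116 + 147 + 2·171 = 731

731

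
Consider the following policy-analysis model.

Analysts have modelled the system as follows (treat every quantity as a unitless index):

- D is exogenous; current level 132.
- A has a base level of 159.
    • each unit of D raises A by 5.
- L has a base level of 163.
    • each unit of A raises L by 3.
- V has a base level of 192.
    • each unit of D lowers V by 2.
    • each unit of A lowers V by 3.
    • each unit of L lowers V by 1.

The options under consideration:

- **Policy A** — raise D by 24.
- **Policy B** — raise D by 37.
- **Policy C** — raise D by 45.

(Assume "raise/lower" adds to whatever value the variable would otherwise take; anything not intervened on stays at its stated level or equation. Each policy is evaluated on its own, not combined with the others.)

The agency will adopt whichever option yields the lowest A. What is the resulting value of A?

939

Policy A (D + 24):
  D = 132 + 24 = 156
  A = 159 + 5·156 = 939
Policy B (D + 37):
  D = 132 + 37 = 169
  A = 159 + 5·169 = 1004
Policy C (D + 45):
  D = 132 + 45 = 177
  A = 159 + 5·177 = 1044
Comparing — Policy A: A=939, Policy B: A=1004, Policy C: A=1044. Lowest is 939 (Policy A).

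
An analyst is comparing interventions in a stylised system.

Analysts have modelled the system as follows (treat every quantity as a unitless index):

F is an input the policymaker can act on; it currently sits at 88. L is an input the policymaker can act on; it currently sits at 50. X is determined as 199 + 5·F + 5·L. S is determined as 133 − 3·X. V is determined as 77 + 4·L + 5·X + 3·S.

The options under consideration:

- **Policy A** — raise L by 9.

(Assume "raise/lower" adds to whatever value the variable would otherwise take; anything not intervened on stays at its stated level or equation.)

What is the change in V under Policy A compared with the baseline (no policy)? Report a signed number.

Baseline:
  F = 88
  L = 50
  X = 199 + 5·88 + 5·50 = 889
  S = 133 − 3·889 = -2534
  V = 77 + 4·50 + 5·889 + 3·(-2534) = -2880
Policy A (L + 9):
  F = 88
  L = 50 + 9 = 59
  X = 199 + 5·88 + 5·59 = 934
  S = 133 − 3·934 = -2669
  V = 77 + 4·59 + 5·934 + 3·(-2669) = -3024
Change in V: -3024 − (-2880) = -144

-144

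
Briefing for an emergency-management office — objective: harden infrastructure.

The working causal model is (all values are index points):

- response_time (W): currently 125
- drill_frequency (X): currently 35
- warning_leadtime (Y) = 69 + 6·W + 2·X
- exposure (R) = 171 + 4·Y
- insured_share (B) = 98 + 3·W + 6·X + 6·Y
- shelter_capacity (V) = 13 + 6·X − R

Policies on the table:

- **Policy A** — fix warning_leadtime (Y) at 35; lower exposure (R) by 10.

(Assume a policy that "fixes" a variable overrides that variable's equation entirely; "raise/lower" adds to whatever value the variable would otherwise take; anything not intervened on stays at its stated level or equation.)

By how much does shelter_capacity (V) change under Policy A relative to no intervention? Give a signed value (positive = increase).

Baseline:
  W = 125
  X = 35
  Y = 69 + 6·125 + 2·35 = 889
  R = 171 + 4·889 = 3727
  V = 13 + 6·35 − 3727 = -3504
Policy A (Y := 35, R − 10):
  W = 125
  X = 35
  Y = 35
  R = 171 + 4·35 (−10 from intervention) = 301
  V = 13 + 6·35 − 301 = -78
Change in V: -78 − (-3504) = 3426

3426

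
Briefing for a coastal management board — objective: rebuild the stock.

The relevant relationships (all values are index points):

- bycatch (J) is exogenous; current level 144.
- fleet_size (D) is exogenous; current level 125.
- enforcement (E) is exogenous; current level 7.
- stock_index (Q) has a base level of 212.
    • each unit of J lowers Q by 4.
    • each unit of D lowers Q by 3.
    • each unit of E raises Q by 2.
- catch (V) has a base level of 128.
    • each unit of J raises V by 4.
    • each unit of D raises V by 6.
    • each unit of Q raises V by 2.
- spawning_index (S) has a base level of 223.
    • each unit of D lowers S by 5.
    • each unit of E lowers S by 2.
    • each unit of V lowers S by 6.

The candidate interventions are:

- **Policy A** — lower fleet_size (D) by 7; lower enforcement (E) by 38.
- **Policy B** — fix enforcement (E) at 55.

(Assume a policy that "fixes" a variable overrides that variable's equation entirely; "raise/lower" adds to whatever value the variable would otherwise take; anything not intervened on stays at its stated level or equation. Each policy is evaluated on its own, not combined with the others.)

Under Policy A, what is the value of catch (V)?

-148

Policy A (D − 7, E − 38):
  J = 144
  D = 125 − 7 = 118
  E = 7 − 38 = -31
  Q = 212 − 4·144 − 3·118 + 2·(-31) = -780
  V = 128 + 4·144 + 6·118 + 2·(-780) = -148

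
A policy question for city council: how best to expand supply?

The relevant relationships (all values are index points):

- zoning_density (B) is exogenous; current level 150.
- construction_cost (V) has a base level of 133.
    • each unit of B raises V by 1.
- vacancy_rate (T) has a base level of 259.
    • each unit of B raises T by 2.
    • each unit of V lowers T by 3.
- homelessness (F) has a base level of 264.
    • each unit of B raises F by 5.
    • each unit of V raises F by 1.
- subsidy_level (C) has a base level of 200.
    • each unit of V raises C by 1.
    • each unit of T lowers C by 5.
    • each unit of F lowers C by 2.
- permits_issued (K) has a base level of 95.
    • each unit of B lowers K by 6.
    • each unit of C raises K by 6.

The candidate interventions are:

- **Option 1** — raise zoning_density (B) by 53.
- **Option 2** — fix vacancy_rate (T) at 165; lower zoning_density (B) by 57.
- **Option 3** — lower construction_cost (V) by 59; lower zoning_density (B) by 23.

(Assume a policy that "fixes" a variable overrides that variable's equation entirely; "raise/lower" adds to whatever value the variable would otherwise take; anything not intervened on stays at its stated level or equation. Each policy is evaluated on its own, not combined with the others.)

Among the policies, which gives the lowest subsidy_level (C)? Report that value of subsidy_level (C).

Option 1 (B + 53):
  B = 150 + 53 = 203
  V = 133 + 203 = 336
  T = 259 + 2·203 − 3·336 = -343
  F = 264 + 5·203 + 336 = 1615
  C = 200 + 336 − 5·(-343) − 2·1615 = -979
Option 2 (T := 165, B − 57):
  B = 150 − 57 = 93
  V = 133 + 93 = 226
  T = 165
  F = 264 + 5·93 + 226 = 955
  C = 200 + 226 − 5·165 − 2·955 = -2309
Option 3 (V − 59, B − 23):
  B = 150 − 23 = 127
  V = 133 + 127 (−59 from intervention) = 201
  T = 259 + 2·127 − 3·201 = -90
  F = 264 + 5·127 + 201 = 1100
  C = 200 + 201 − 5·(-90) − 2·1100 = -1349
Comparing — Option 1: C=-979, Option 2: C=-2309, Option 3: C=-1349. Lowest is -2309 (Option 2).

-2309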